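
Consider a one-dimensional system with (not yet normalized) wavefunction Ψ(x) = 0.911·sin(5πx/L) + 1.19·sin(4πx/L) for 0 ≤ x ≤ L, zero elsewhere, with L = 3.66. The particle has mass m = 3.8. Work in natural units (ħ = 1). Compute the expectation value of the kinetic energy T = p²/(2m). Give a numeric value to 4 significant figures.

T = −(ħ²/2m) d²/dx², so ⟨T⟩ = −(ħ²/2m) ∫ Ψ*·Ψ'' dx / ∫|Ψ|² dx; with m = 3.8.
d²/dx² sin(jπx/L) = −(jπ/L)²·sin(jπx/L); on 0 ≤ x ≤ L, ∫sin²(jπx/L) dx = L/2 and ∫sin(jπx/L)·sin(lπx/L) dx = 0 for j ≠ l, so only diagonal terms survive in ∫|Ψ|² and ∫Ψ·Ψ″; ∫Ψ·Ψ′ dx = [Ψ²/2] between the walls = 0.
State is unnormalized: ∫|Ψ|² dx = 4.1102, and ∫Ψ*·(−ħ²/2m · Ψ'') dx = 7.7005, so ⟨T⟩ = 7.7005 / 4.1102.
⟨T⟩ = 1.8735.

1.874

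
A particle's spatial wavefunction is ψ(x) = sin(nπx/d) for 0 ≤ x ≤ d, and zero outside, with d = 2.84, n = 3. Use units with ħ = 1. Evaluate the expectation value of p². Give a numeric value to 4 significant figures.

p² ψ = −ħ² d²ψ/dx²; ⟨p²⟩ = −ħ² ∫ ψ*·ψ'' dx / ∫|ψ|² dx.
d/dx sin(nπx/d) = (nπ/d)·cos(nπx/d) and d²/dx² sin(nπx/d) = −(nπ/d)²·sin(nπx/d); on 0 ≤ x ≤ d, ∫sin²(nπx/d) dx = d/2 and ∫sin(nπx/d)·cos(nπx/d) dx = 0.
State is unnormalized: ∫|ψ|² dx = 1.4200, and ∫ψ*·(−ħ² ψ'') dx = 15.638, so ⟨p²⟩ = 15.638 / 1.4200.
⟨p²⟩ = 11.013.

11.01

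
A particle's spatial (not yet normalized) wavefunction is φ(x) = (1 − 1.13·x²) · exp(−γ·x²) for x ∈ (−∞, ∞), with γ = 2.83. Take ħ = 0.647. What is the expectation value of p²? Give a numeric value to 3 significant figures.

p² φ = −ħ² d²φ/dx²; ⟨p²⟩ = −ħ² ∫ φ*·φ'' dx / ∫|φ|² dx.
Expand each integrand as polynomial × e^(−2γx²) and use ∫x^(2j)·e^(−2γx²) dx = (2j−1)!!/(4γ)^j · √(π/(2γ)), odd powers → 0; here √(π/(2γ)) = 0.74502. Differentiate with the product rule, d/dx e^(−γx²) = −2γx·e^(−γx²).
State is unnormalized: ∫|φ|² dx = 0.61855, and ∫φ*·(−ħ² φ'') dx = 1.1204, so ⟨p²⟩ = 1.1204 / 0.61855.
⟨p²⟩ = 1.8113.

1.81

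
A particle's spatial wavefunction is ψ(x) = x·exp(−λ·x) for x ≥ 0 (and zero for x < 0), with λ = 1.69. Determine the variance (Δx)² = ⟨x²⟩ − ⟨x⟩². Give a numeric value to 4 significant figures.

Compute ⟨x⟩ and ⟨x²⟩ separately, then (Δx)² = ⟨x²⟩ − ⟨x⟩².
Every integrand reduces to terms xʲ·e^(−2λx) on [0, ∞); use ∫₀^∞ xʲ·e^(−2λx) dx = j!/(2λ)^(j+1).
Normalization: ∫|ψ|² dx = 0.051794.
⟨x⟩ = 0.88757 and ⟨x²⟩ = 1.0504.
(Δx)² = 1.0504 − (0.88757)² = 0.26260.

0.2626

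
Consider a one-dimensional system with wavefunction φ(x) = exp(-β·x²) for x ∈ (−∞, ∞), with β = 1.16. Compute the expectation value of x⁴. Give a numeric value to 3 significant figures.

⟨x⁴⟩ = ∫ x⁴·|φ|² dx / ∫|φ|² dx (integrals over the domain).
Gaussian moments: ∫x^(2j)·e^(−2βx²) dx = (2j−1)!!/(4β)^j · √(π/(2β)), odd powers integrate to 0; here √(π/(2β)) = 1.1637.
State is unnormalized: ∫|φ|² dx = 1.1637, and ∫φ*·x⁴·φ dx = 0.16215, so ⟨x⁴⟩ = 0.16215 / 1.1637.
⟨x⁴⟩ = 0.13934.

0.139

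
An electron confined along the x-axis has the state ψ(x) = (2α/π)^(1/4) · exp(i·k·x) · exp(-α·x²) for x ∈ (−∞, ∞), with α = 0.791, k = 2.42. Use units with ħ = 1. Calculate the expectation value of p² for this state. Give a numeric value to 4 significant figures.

6.647

p² ψ = −ħ² d²ψ/dx²; ⟨p²⟩ = −ħ² ∫ ψ*·ψ'' dx.
Gaussian moments: ∫x^(2j)·e^(−2αx²) dx = (2j−1)!!/(4α)^j · √(π/(2α)), odd powers integrate to 0; here √(π/(2α)) = 1.4092. Derivatives: ψ′ = (ik − 2αx)·ψ, ψ″ = ((ik − 2αx)² − 2α)·ψ; the odd-in-x pieces drop out.
⟨p²⟩ = 6.6474.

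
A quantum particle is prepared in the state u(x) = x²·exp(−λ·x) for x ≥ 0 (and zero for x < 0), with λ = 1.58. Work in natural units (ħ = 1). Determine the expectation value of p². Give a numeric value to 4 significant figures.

0.8321

p² u = −ħ² d²u/dx²; ⟨p²⟩ = −ħ² ∫ u*·u'' dx / ∫|u|² dx.
Differentiate x²·exp(−λ·x) with the product rule; every integrand then reduces to terms xʲ·e^(−2λx) on [0, ∞), with ∫₀^∞ xʲ·e^(−2λx) dx = j!/(2λ)^(j+1).
State is unnormalized: ∫|u|² dx = 0.076169, and ∫u*·(−ħ² u'') dx = 0.063382, so ⟨p²⟩ = 0.063382 / 0.076169.
⟨p²⟩ = 0.83213.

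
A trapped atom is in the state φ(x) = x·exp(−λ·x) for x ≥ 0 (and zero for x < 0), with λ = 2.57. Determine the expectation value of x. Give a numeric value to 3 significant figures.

0.584

⟨x⟩ = ∫ x·|φ|² dx / ∫|φ|² dx (integrals over the domain).
Every integrand reduces to terms xʲ·e^(−2λx) on [0, ∞); use ∫₀^∞ xʲ·e^(−2λx) dx = j!/(2λ)^(j+1).
State is unnormalized: ∫|φ|² dx = 0.014728, and ∫φ*·x·φ dx = 0.0085960, so ⟨x⟩ = 0.0085960 / 0.014728.
⟨x⟩ = 0.58366.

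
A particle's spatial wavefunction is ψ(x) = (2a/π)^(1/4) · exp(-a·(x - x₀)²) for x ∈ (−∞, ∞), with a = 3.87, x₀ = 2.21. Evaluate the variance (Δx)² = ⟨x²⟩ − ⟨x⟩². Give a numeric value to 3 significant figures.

0.0646

Compute ⟨x⟩ and ⟨x²⟩ separately, then (Δx)² = ⟨x²⟩ − ⟨x⟩².
Gaussian moments (u = x − x₀): ∫u^(2j)·e^(−2au²) du = (2j−1)!!/(4a)^j · √(π/(2a)), odd powers integrate to 0; here √(π/(2a)) = 0.63710.
⟨x⟩ = 2.2100 and ⟨x²⟩ = 4.9487.
(Δx)² = 4.9487 − (2.2100)² = 0.064599.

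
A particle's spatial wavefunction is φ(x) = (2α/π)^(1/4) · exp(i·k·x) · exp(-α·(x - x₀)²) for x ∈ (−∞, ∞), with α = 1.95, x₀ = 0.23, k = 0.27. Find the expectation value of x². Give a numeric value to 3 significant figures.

0.181

⟨x²⟩ = ∫ x²·|φ|² dx (integrals over the domain).
Gaussian moments (u = x − x₀): ∫u^(2j)·e^(−2αu²) du = (2j−1)!!/(4α)^j · √(π/(2α)), odd powers integrate to 0; here √(π/(2α)) = 0.89752.
⟨x²⟩ = 0.18111.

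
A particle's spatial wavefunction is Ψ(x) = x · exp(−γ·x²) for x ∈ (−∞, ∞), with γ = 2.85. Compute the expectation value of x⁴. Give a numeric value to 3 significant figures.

⟨x⁴⟩ = ∫ x⁴·|Ψ|² dx / ∫|Ψ|² dx (integrals over the domain).
Expand each integrand as polynomial × e^(−2γx²) and use ∫x^(2j)·e^(−2γx²) dx = (2j−1)!!/(4γ)^j · √(π/(2γ)), odd powers → 0; here √(π/(2γ)) = 0.74240.
State is unnormalized: ∫|Ψ|² dx = 0.065123, and ∫Ψ*·x⁴·Ψ dx = 0.0075165, so ⟨x⁴⟩ = 0.0075165 / 0.065123.
⟨x⁴⟩ = 0.11542.

0.115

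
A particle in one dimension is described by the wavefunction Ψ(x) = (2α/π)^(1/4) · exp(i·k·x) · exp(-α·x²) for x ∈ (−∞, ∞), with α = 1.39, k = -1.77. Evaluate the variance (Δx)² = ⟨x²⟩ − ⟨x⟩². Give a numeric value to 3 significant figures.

0.180

Compute ⟨x⟩ and ⟨x²⟩ separately, then (Δx)² = ⟨x²⟩ − ⟨x⟩².
Gaussian moments: ∫x^(2j)·e^(−2αx²) dx = (2j−1)!!/(4α)^j · √(π/(2α)), odd powers integrate to 0; here √(π/(2α)) = 1.0630.
⟨x⟩ = 0.0000 and ⟨x²⟩ = 0.17986.
(Δx)² = 0.17986 − (0.0000)² = 0.17986.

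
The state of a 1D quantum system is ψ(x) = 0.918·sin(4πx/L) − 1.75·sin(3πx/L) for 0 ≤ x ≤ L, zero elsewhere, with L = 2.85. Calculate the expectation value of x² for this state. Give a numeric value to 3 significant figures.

3.99

⟨x²⟩ = ∫ x²·|ψ|² dx / ∫|ψ|² dx (integrals over the domain).
On 0 ≤ x ≤ L (j ≠ l): ∫sin²(jπx/L) dx = L/2, ∫sin(jπx/L)·sin(lπx/L) dx = 0; diagonal moments ∫x·sin²(jπx/L) dx = L²/4, ∫x²·sin²(jπx/L) dx = L³·(1/6 − 1/(4j²π²)); cross terms ∫x·sin(jπx/L)·sin(lπx/L) dx = 0 for j + l even and −4jlL²/(π²(j² − l²)²) for j + l odd, ∫x²·sin(jπx/L)·sin(lπx/L) dx = (−1)^(j+l)·4jlL³/(π²(j² − l²)²); higher powers the same way via product-to-sum and parts.
State is unnormalized: ∫|ψ|² dx = 5.5649, and ∫ψ*·x²·ψ dx = 22.219, so ⟨x²⟩ = 22.219 / 5.5649.
⟨x²⟩ = 3.9927.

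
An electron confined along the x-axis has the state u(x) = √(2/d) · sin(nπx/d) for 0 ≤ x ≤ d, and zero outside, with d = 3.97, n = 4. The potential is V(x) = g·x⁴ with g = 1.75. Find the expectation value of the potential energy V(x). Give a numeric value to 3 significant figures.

⟨V⟩ = ∫ V(x)·|u|² dx.
With sin²θ = (1 − cos2θ)/2 on 0 ≤ x ≤ d: ∫sin²(nπx/d) dx = d/2, ∫x·sin²(nπx/d) dx = d²/4, ∫x²·sin²(nπx/d) dx = d³·(1/6 − 1/(4n²π²)); higher powers xᵏ the same way, integrating xᵏ·cos(2nπx/d) by parts.
⟨V⟩ = 84.215.

84.2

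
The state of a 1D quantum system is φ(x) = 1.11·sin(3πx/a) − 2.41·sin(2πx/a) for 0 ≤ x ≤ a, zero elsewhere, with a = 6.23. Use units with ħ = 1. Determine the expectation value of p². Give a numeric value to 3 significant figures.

p² φ = −ħ² d²φ/dx²; ⟨p²⟩ = −ħ² ∫ φ*·φ'' dx / ∫|φ|² dx.
d²/dx² sin(jπx/a) = −(jπ/a)²·sin(jπx/a); on 0 ≤ x ≤ a, ∫sin²(jπx/a) dx = a/2 and ∫sin(jπx/a)·sin(lπx/a) dx = 0 for j ≠ l, so only diagonal terms survive in ∫|φ|² and ∫φ·φ″; ∫φ·φ′ dx = [φ²/2] between the walls = 0.
State is unnormalized: ∫|φ|² dx = 21.930, and ∫φ*·(−ħ² φ'') dx = 27.186, so ⟨p²⟩ = 27.186 / 21.930.
⟨p²⟩ = 1.2397.

1.24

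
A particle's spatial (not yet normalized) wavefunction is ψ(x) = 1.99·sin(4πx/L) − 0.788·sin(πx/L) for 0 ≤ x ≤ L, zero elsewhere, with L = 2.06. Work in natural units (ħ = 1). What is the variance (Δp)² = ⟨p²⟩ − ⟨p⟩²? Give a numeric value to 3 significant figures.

32.5

Compute ⟨p⟩ and ⟨p²⟩ separately; (Δp)² = ⟨p²⟩ − ⟨p⟩².
d²/dx² sin(jπx/L) = −(jπ/L)²·sin(jπx/L); on 0 ≤ x ≤ L, ∫sin²(jπx/L) dx = L/2 and ∫sin(jπx/L)·sin(lπx/L) dx = 0 for j ≠ l, so only diagonal terms survive in ∫|ψ|² and ∫ψ·ψ″; ∫ψ·ψ′ dx = [ψ²/2] between the walls = 0.
Normalization: ∫|ψ|² dx = 4.7185.
⟨p⟩ = 0.0000 and ⟨p²⟩ = 32.483.
(Δp)² = 32.483 − (0.0000)² = 32.483.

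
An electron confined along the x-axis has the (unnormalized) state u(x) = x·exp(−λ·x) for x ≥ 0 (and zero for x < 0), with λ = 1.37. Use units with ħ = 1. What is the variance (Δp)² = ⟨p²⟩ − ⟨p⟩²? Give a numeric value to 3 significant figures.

Compute ⟨p⟩ and ⟨p²⟩ separately; (Δp)² = ⟨p²⟩ − ⟨p⟩².
Differentiate x·exp(−λ·x) with the product rule; every integrand then reduces to terms xʲ·e^(−2λx) on [0, ∞), with ∫₀^∞ xʲ·e^(−2λx) dx = j!/(2λ)^(j+1).
Normalization: ∫|u|² dx = 0.097225.
⟨p⟩ = 0.0000 and ⟨p²⟩ = 1.8769.
(Δp)² = 1.8769 − (0.0000)² = 1.8769.

1.88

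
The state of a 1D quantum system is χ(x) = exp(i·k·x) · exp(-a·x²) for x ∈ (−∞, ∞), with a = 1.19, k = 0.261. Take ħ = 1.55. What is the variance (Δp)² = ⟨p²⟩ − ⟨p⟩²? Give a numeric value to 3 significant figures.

Compute ⟨p⟩ and ⟨p²⟩ separately; (Δp)² = ⟨p²⟩ − ⟨p⟩².
Gaussian moments: ∫x^(2j)·e^(−2ax²) dx = (2j−1)!!/(4a)^j · √(π/(2a)), odd powers integrate to 0; here √(π/(2a)) = 1.1489. Derivatives: χ′ = (ik − 2ax)·χ, χ″ = ((ik − 2ax)² − 2a)·χ; the odd-in-x pieces drop out.
Normalization: ∫|χ|² dx = 1.1489.
⟨p⟩ = 0.40455 and ⟨p²⟩ = 3.0226.
(Δp)² = 3.0226 − (0.40455)² = 2.8590.

2.86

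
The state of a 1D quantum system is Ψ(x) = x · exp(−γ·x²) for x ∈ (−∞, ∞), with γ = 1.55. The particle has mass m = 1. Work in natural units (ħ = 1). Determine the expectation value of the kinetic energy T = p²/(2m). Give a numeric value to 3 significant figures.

T = −(ħ²/2m) d²/dx², so ⟨T⟩ = −(ħ²/2m) ∫ Ψ*·Ψ'' dx / ∫|Ψ|² dx; with m = 1.
Expand each integrand as polynomial × e^(−2γx²) and use ∫x^(2j)·e^(−2γx²) dx = (2j−1)!!/(4γ)^j · √(π/(2γ)), odd powers → 0; here √(π/(2γ)) = 1.0067. Differentiate with the product rule, d/dx e^(−γx²) = −2γx·e^(−γx²).
State is unnormalized: ∫|Ψ|² dx = 0.16237, and ∫Ψ*·(−ħ²/2m · Ψ'') dx = 0.37751, so ⟨T⟩ = 0.37751 / 0.16237.
⟨T⟩ = 2.3250.

2.33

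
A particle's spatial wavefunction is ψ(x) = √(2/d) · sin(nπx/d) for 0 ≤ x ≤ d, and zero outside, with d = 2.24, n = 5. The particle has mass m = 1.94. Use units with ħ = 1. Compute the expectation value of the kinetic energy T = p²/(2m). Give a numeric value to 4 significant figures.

12.67

T = −(ħ²/2m) d²/dx², so ⟨T⟩ = −(ħ²/2m) ∫ ψ*·ψ'' dx; with m = 1.94.
d/dx sin(nπx/d) = (nπ/d)·cos(nπx/d) and d²/dx² sin(nπx/d) = −(nπ/d)²·sin(nπx/d); on 0 ≤ x ≤ d, ∫sin²(nπx/d) dx = d/2 and ∫sin(nπx/d)·cos(nπx/d) dx = 0.
⟨T⟩ = 12.674.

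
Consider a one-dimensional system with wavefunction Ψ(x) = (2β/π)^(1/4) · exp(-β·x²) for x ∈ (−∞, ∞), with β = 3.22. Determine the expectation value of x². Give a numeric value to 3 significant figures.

0.0776

⟨x²⟩ = ∫ x²·|Ψ|² dx (integrals over the domain).
Gaussian moments: ∫x^(2j)·e^(−2βx²) dx = (2j−1)!!/(4β)^j · √(π/(2β)), odd powers integrate to 0; here √(π/(2β)) = 0.69844.
⟨x²⟩ = 0.077640.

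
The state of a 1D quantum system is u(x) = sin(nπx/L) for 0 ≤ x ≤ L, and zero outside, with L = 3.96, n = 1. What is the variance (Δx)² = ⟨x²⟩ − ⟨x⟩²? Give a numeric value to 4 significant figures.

Compute ⟨x⟩ and ⟨x²⟩ separately, then (Δx)² = ⟨x²⟩ − ⟨x⟩².
With sin²θ = (1 − cos2θ)/2 on 0 ≤ x ≤ L: ∫sin²(nπx/L) dx = L/2, ∫x·sin²(nπx/L) dx = L²/4, ∫x²·sin²(nπx/L) dx = L³·(1/6 − 1/(4n²π²)); higher powers xᵏ the same way, integrating xᵏ·cos(2nπx/L) by parts.
Normalization: ∫|u|² dx = 1.9800.
⟨x⟩ = 1.9800 and ⟨x²⟩ = 4.4328.
(Δx)² = 4.4328 − (1.9800)² = 0.51236.

0.5124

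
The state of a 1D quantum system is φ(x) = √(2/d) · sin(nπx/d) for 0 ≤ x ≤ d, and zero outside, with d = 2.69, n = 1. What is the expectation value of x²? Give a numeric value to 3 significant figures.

2.05

⟨x²⟩ = ∫ x²·|φ|² dx (integrals over the domain).
With sin²θ = (1 − cos2θ)/2 on 0 ≤ x ≤ d: ∫sin²(nπx/d) dx = d/2, ∫x·sin²(nπx/d) dx = d²/4, ∫x²·sin²(nπx/d) dx = d³·(1/6 − 1/(4n²π²)); higher powers xᵏ the same way, integrating xᵏ·cos(2nπx/d) by parts.
⟨x²⟩ = 2.0454.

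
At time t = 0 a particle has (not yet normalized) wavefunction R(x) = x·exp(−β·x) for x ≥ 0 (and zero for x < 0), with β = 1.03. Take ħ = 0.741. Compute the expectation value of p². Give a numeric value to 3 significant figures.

p² R = −ħ² d²R/dx²; ⟨p²⟩ = −ħ² ∫ R*·R'' dx / ∫|R|² dx.
Differentiate x·exp(−β·x) with the product rule; every integrand then reduces to terms xʲ·e^(−2βx) on [0, ∞), with ∫₀^∞ xʲ·e^(−2βx) dx = j!/(2β)^(j+1).
State is unnormalized: ∫|R|² dx = 0.22879, and ∫R*·(−ħ² R'') dx = 0.13327, so ⟨p²⟩ = 0.13327 / 0.22879.
⟨p²⟩ = 0.58252.

0.583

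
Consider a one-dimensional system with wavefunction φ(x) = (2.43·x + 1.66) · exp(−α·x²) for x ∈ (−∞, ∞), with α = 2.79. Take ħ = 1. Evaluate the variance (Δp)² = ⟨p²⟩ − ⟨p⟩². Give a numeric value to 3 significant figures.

Compute ⟨p⟩ and ⟨p²⟩ separately; (Δp)² = ⟨p²⟩ − ⟨p⟩².
Expand each integrand as polynomial × e^(−2αx²) and use ∫x^(2j)·e^(−2αx²) dx = (2j−1)!!/(4α)^j · √(π/(2α)), odd powers → 0; here √(π/(2α)) = 0.75034. Differentiate with the product rule, d/dx e^(−αx²) = −2αx·e^(−αx²).
Normalization: ∫|φ|² dx = 2.4646.
⟨p⟩ = 0.0000 and ⟨p²⟩ = 3.6888.
(Δp)² = 3.6888 − (0.0000)² = 3.6888.

3.69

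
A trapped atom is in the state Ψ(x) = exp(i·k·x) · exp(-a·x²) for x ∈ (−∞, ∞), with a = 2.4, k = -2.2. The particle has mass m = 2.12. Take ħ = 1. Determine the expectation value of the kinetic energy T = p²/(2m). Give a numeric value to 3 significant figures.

1.71

T = −(ħ²/2m) d²/dx², so ⟨T⟩ = −(ħ²/2m) ∫ Ψ*·Ψ'' dx / ∫|Ψ|² dx; with m = 2.12.
Gaussian moments: ∫x^(2j)·e^(−2ax²) dx = (2j−1)!!/(4a)^j · √(π/(2a)), odd powers integrate to 0; here √(π/(2a)) = 0.80901. Derivatives: Ψ′ = (ik − 2ax)·Ψ, Ψ″ = ((ik − 2ax)² − 2a)·Ψ; the odd-in-x pieces drop out.
State is unnormalized: ∫|Ψ|² dx = 0.80901, and ∫Ψ*·(−ħ²/2m · Ψ'') dx = 1.3814, so ⟨T⟩ = 1.3814 / 0.80901.
⟨T⟩ = 1.7075.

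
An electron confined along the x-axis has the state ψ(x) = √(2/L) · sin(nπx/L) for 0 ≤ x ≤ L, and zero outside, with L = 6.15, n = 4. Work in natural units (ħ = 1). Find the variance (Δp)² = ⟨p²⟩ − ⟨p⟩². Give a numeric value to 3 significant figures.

4.18

Compute ⟨p⟩ and ⟨p²⟩ separately; (Δp)² = ⟨p²⟩ − ⟨p⟩².
d/dx sin(nπx/L) = (nπ/L)·cos(nπx/L) and d²/dx² sin(nπx/L) = −(nπ/L)²·sin(nπx/L); on 0 ≤ x ≤ L, ∫sin²(nπx/L) dx = L/2 and ∫sin(nπx/L)·cos(nπx/L) dx = 0.
⟨p⟩ = 0.0000 and ⟨p²⟩ = 4.1751.
(Δp)² = 4.1751 − (0.0000)² = 4.1751.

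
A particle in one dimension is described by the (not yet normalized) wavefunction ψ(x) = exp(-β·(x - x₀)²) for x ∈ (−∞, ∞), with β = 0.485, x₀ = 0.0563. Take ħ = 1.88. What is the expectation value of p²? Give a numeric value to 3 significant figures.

1.71

p² ψ = −ħ² d²ψ/dx²; ⟨p²⟩ = −ħ² ∫ ψ*·ψ'' dx / ∫|ψ|² dx.
Gaussian moments (u = x − x₀): ∫u^(2j)·e^(−2βu²) du = (2j−1)!!/(4β)^j · √(π/(2β)), odd powers integrate to 0; here √(π/(2β)) = 1.7997. Derivatives: d/dx e^(−βu²) = −2βu·e^(−βu²), d²/dx² e^(−βu²) = (4β²u² − 2β)·e^(−βu²).
State is unnormalized: ∫|ψ|² dx = 1.7997, and ∫ψ*·(−ħ² ψ'') dx = 3.0849, so ⟨p²⟩ = 3.0849 / 1.7997.
⟨p²⟩ = 1.7142.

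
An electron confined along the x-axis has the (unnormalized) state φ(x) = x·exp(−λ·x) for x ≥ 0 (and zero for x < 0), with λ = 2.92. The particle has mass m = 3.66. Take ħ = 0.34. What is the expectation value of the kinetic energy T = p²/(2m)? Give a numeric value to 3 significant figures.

T = −(ħ²/2m) d²/dx², so ⟨T⟩ = −(ħ²/2m) ∫ φ*·φ'' dx / ∫|φ|² dx; with m = 3.66.
Differentiate x·exp(−λ·x) with the product rule; every integrand then reduces to terms xʲ·e^(−2λx) on [0, ∞), with ∫₀^∞ xʲ·e^(−2λx) dx = j!/(2λ)^(j+1).
State is unnormalized: ∫|φ|² dx = 0.010041, and ∫φ*·(−ħ²/2m · φ'') dx = 0.0013521, so ⟨T⟩ = 0.0013521 / 0.010041.
⟨T⟩ = 0.13465.

0.135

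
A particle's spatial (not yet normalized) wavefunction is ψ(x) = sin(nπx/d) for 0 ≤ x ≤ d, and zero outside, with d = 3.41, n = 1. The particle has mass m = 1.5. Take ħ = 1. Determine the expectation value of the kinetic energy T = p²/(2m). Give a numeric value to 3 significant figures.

0.283

T = −(ħ²/2m) d²/dx², so ⟨T⟩ = −(ħ²/2m) ∫ ψ*·ψ'' dx / ∫|ψ|² dx; with m = 1.5.
d/dx sin(nπx/d) = (nπ/d)·cos(nπx/d) and d²/dx² sin(nπx/d) = −(nπ/d)²·sin(nπx/d); on 0 ≤ x ≤ d, ∫sin²(nπx/d) dx = d/2 and ∫sin(nπx/d)·cos(nπx/d) dx = 0.
State is unnormalized: ∫|ψ|² dx = 1.7050, and ∫ψ*·(−ħ²/2m · ψ'') dx = 0.48239, so ⟨T⟩ = 0.48239 / 1.7050.
⟨T⟩ = 0.28292.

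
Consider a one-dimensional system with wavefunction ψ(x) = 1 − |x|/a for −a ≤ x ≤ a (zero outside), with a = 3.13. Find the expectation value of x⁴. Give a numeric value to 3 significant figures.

2.74

⟨x⁴⟩ = ∫ x⁴·|ψ|² dx / ∫|ψ|² dx (integrals over the domain).
ψ is even, so ∫ over [−a, a] = 2∫₀ᵃ with ψ = 1 − x/a there: ∫₀ᵃ (1 − x/a)² dx = a/3, ∫₀ᵃ x²(1 − x/a)² dx = a³/30, ∫₀ᵃ x⁴(1 − x/a)² dx = a⁵/105.
State is unnormalized: ∫|ψ|² dx = 2.0867, and ∫ψ*·x⁴·ψ dx = 5.7222, so ⟨x⁴⟩ = 5.7222 / 2.0867.
⟨x⁴⟩ = 2.7423.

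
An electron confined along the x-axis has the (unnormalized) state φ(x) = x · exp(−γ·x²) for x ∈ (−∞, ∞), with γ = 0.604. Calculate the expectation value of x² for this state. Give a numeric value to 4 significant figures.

1.242

⟨x²⟩ = ∫ x²·|φ|² dx / ∫|φ|² dx (integrals over the domain).
Expand each integrand as polynomial × e^(−2γx²) and use ∫x^(2j)·e^(−2γx²) dx = (2j−1)!!/(4γ)^j · √(π/(2γ)), odd powers → 0; here √(π/(2γ)) = 1.6127.
State is unnormalized: ∫|φ|² dx = 0.66749, and ∫φ*·x²·φ dx = 0.82884, so ⟨x²⟩ = 0.82884 / 0.66749.
⟨x²⟩ = 1.2417.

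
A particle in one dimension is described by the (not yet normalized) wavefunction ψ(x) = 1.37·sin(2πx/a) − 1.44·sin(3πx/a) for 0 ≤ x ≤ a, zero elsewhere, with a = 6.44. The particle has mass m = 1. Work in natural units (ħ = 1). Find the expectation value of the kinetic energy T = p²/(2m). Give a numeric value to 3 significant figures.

T = −(ħ²/2m) d²/dx², so ⟨T⟩ = −(ħ²/2m) ∫ ψ*·ψ'' dx / ∫|ψ|² dx; with m = 1.
d²/dx² sin(jπx/a) = −(jπ/a)²·sin(jπx/a); on 0 ≤ x ≤ a, ∫sin²(jπx/a) dx = a/2 and ∫sin(jπx/a)·sin(lπx/a) dx = 0 for j ≠ l, so only diagonal terms survive in ∫|ψ|² and ∫ψ·ψ″; ∫ψ·ψ′ dx = [ψ²/2] between the walls = 0.
State is unnormalized: ∫|ψ|² dx = 12.721, and ∫ψ*·(−ħ²/2m · ψ'') dx = 10.027, so ⟨T⟩ = 10.027 / 12.721.
⟨T⟩ = 0.78822.

0.788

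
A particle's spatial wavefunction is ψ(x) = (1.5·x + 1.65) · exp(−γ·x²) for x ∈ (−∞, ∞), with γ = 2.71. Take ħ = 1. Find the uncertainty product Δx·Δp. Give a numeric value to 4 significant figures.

Δx = √(⟨x²⟩−⟨x⟩²), Δp = √(⟨p²⟩−⟨p⟩²).
Expand each integrand as polynomial × e^(−2γx²) and use ∫x^(2j)·e^(−2γx²) dx = (2j−1)!!/(4γ)^j · √(π/(2γ)), odd powers → 0; here √(π/(2γ)) = 0.76133. Differentiate with the product rule, d/dx e^(−γx²) = −2γx·e^(−γx²).
Normalization: ∫|ψ|² dx = 2.2308.
⟨x⟩ = 0.15585, ⟨x²⟩ = 0.10532 ⇒ Δx = 0.28466.
⟨p⟩ = 0.0000, ⟨p²⟩ = 3.0940 ⇒ Δp = 1.7590.
Δx·Δp = 0.50071.

0.5007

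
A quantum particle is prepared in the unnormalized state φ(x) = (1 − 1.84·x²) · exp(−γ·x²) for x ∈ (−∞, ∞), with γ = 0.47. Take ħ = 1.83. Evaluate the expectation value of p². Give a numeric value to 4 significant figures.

7.937

p² φ = −ħ² d²φ/dx²; ⟨p²⟩ = −ħ² ∫ φ*·φ'' dx / ∫|φ|² dx.
Expand each integrand as polynomial × e^(−2γx²) and use ∫x^(2j)·e^(−2γx²) dx = (2j−1)!!/(4γ)^j · √(π/(2γ)), odd powers → 0; here √(π/(2γ)) = 1.8281. Differentiate with the product rule, d/dx e^(−γx²) = −2γx·e^(−γx²).
State is unnormalized: ∫|φ|² dx = 3.5032, and ∫φ*·(−ħ² φ'') dx = 27.804, so ⟨p²⟩ = 27.804 / 3.5032.
⟨p²⟩ = 7.9368.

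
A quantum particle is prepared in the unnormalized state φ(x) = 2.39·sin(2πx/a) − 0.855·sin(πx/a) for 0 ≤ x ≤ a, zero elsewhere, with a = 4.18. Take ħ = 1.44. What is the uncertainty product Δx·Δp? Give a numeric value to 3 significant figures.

Δx = √(⟨x²⟩−⟨x⟩²), Δp = √(⟨p²⟩−⟨p⟩²).
On 0 ≤ x ≤ a (j ≠ l): ∫sin²(jπx/a) dx = a/2, ∫sin(jπx/a)·sin(lπx/a) dx = 0; diagonal moments ∫x·sin²(jπx/a) dx = a²/4, ∫x²·sin²(jπx/a) dx = a³·(1/6 − 1/(4j²π²)); cross terms ∫x·sin(jπx/a)·sin(lπx/a) dx = 0 for j + l even and −4jla²/(π²(j² − l²)²) for j + l odd, ∫x²·sin(jπx/a)·sin(lπx/a) dx = (−1)^(j+l)·4jla³/(π²(j² − l²)²); higher powers the same way via product-to-sum and parts. d²/dx² sin(jπx/a) = −(jπ/a)²·sin(jπx/a); on 0 ≤ x ≤ a, ∫sin²(jπx/a) dx = a/2 and ∫sin(jπx/a)·sin(lπx/a) dx = 0 for j ≠ l, so only diagonal terms survive in ∫|φ|² and ∫φ·φ″; ∫φ·φ′ dx = [φ²/2] between the walls = 0.
Normalization: ∫|φ|² dx = 13.466.
⟨x⟩ = 2.5676, ⟨x²⟩ = 7.5238 ⇒ Δx = 0.96506.
⟨p⟩ = 0.0000, ⟨p²⟩ = 4.2866 ⇒ Δp = 2.0704.
Δx·Δp = 1.9981.

2.00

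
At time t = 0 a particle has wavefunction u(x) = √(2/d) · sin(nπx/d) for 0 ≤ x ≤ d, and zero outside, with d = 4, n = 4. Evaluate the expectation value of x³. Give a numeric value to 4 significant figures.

⟨x³⟩ = ∫ x³·|u|² dx (integrals over the domain).
With sin²θ = (1 − cos2θ)/2 on 0 ≤ x ≤ d: ∫sin²(nπx/d) dx = d/2, ∫x·sin²(nπx/d) dx = d²/4, ∫x²·sin²(nπx/d) dx = d³·(1/6 − 1/(4n²π²)); higher powers xᵏ the same way, integrating xᵏ·cos(2nπx/d) by parts.
⟨x³⟩ = 15.696.

15.70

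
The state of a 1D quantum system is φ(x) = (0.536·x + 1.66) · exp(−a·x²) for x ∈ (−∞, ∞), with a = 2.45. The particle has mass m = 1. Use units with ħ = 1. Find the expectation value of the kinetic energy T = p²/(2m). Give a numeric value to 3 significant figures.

T = −(ħ²/2m) d²/dx², so ⟨T⟩ = −(ħ²/2m) ∫ φ*·φ'' dx / ∫|φ|² dx; with m = 1.
Expand each integrand as polynomial × e^(−2ax²) and use ∫x^(2j)·e^(−2ax²) dx = (2j−1)!!/(4a)^j · √(π/(2a)), odd powers → 0; here √(π/(2a)) = 0.80071. Differentiate with the product rule, d/dx e^(−ax²) = −2ax·e^(−ax²).
State is unnormalized: ∫|φ|² dx = 2.2299, and ∫φ*·(−ħ²/2m · φ'') dx = 2.7892, so ⟨T⟩ = 2.7892 / 2.2299.
⟨T⟩ = 1.2508.

1.25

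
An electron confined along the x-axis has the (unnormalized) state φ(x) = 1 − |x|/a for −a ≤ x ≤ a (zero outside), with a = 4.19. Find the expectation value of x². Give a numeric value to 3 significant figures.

⟨x²⟩ = ∫ x²·|φ|² dx / ∫|φ|² dx (integrals over the domain).
φ is even, so ∫ over [−a, a] = 2∫₀ᵃ with φ = 1 − x/a there: ∫₀ᵃ (1 − x/a)² dx = a/3, ∫₀ᵃ x²(1 − x/a)² dx = a³/30, ∫₀ᵃ x⁴(1 − x/a)² dx = a⁵/105.
State is unnormalized: ∫|φ|² dx = 2.7933, and ∫φ*·x²·φ dx = 4.9040, so ⟨x²⟩ = 4.9040 / 2.7933.
⟨x²⟩ = 1.7556.

1.76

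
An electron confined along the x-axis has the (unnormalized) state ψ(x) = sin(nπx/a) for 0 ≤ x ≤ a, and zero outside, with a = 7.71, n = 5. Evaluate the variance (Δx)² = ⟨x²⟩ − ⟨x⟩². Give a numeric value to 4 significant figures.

4.833

Compute ⟨x⟩ and ⟨x²⟩ separately, then (Δx)² = ⟨x²⟩ − ⟨x⟩².
With sin²θ = (1 − cos2θ)/2 on 0 ≤ x ≤ a: ∫sin²(nπx/a) dx = a/2, ∫x·sin²(nπx/a) dx = a²/4, ∫x²·sin²(nπx/a) dx = a³·(1/6 − 1/(4n²π²)); higher powers xᵏ the same way, integrating xᵏ·cos(2nπx/a) by parts.
Normalization: ∫|ψ|² dx = 3.8550.
⟨x⟩ = 3.8550 and ⟨x²⟩ = 19.694.
(Δx)² = 19.694 − (3.8550)² = 4.8332.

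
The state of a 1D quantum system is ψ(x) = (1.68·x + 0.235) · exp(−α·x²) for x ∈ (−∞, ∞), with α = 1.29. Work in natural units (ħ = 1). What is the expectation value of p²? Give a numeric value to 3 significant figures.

3.63

p² ψ = −ħ² d²ψ/dx²; ⟨p²⟩ = −ħ² ∫ ψ*·ψ'' dx / ∫|ψ|² dx.
Expand each integrand as polynomial × e^(−2αx²) and use ∫x^(2j)·e^(−2αx²) dx = (2j−1)!!/(4α)^j · √(π/(2α)), odd powers → 0; here √(π/(2α)) = 1.1035. Differentiate with the product rule, d/dx e^(−αx²) = −2αx·e^(−αx²).
State is unnormalized: ∫|ψ|² dx = 0.66452, and ∫ψ*·(−ħ² ψ'') dx = 2.4145, so ⟨p²⟩ = 2.4145 / 0.66452.
⟨p²⟩ = 3.6334.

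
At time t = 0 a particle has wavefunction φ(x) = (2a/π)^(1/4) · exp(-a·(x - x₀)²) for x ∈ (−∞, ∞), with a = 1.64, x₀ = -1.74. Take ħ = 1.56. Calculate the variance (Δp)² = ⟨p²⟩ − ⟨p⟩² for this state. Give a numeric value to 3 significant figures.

3.99

Compute ⟨p⟩ and ⟨p²⟩ separately; (Δp)² = ⟨p²⟩ − ⟨p⟩².
Gaussian moments (u = x − x₀): ∫u^(2j)·e^(−2au²) du = (2j−1)!!/(4a)^j · √(π/(2a)), odd powers integrate to 0; here √(π/(2a)) = 0.97867. Derivatives: d/dx e^(−au²) = −2au·e^(−au²), d²/dx² e^(−au²) = (4a²u² − 2a)·e^(−au²).
⟨p⟩ = 0.0000 and ⟨p²⟩ = 3.9911.
(Δp)² = 3.9911 − (0.0000)² = 3.9911.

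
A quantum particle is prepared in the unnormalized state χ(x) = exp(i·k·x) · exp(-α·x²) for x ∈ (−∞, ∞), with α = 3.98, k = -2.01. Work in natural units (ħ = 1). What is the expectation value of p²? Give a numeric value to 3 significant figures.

p² χ = −ħ² d²χ/dx²; ⟨p²⟩ = −ħ² ∫ χ*·χ'' dx / ∫|χ|² dx.
Gaussian moments: ∫x^(2j)·e^(−2αx²) dx = (2j−1)!!/(4α)^j · √(π/(2α)), odd powers integrate to 0; here √(π/(2α)) = 0.62823. Derivatives: χ′ = (ik − 2αx)·χ, χ″ = ((ik − 2αx)² − 2α)·χ; the odd-in-x pieces drop out.
State is unnormalized: ∫|χ|² dx = 0.62823, and ∫χ*·(−ħ² χ'') dx = 5.0385, so ⟨p²⟩ = 5.0385 / 0.62823.
⟨p²⟩ = 8.0201.

8.02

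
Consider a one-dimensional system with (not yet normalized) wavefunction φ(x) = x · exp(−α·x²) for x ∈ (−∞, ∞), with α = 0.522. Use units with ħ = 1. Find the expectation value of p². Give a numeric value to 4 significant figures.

1.566

p² φ = −ħ² d²φ/dx²; ⟨p²⟩ = −ħ² ∫ φ*·φ'' dx / ∫|φ|² dx.
Expand each integrand as polynomial × e^(−2αx²) and use ∫x^(2j)·e^(−2αx²) dx = (2j−1)!!/(4α)^j · √(π/(2α)), odd powers → 0; here √(π/(2α)) = 1.7347. Differentiate with the product rule, d/dx e^(−αx²) = −2αx·e^(−αx²).
State is unnormalized: ∫|φ|² dx = 0.83080, and ∫φ*·(−ħ² φ'') dx = 1.3010, so ⟨p²⟩ = 1.3010 / 0.83080.
⟨p²⟩ = 1.5660.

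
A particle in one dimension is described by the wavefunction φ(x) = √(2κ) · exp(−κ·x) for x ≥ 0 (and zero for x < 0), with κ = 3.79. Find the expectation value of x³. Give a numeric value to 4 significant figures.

⟨x³⟩ = ∫ x³·|φ|² dx (integrals over the domain).
Every integrand reduces to terms xʲ·e^(−2κx) on [0, ∞); use ∫₀^∞ xʲ·e^(−2κx) dx = j!/(2κ)^(j+1).
⟨x³⟩ = 0.013777.

0.01378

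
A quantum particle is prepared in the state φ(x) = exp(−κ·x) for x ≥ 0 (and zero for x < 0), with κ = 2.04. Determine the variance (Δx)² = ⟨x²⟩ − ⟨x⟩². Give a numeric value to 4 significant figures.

Compute ⟨x⟩ and ⟨x²⟩ separately, then (Δx)² = ⟨x²⟩ − ⟨x⟩².
Every integrand reduces to terms xʲ·e^(−2κx) on [0, ∞); use ∫₀^∞ xʲ·e^(−2κx) dx = j!/(2κ)^(j+1).
Normalization: ∫|φ|² dx = 0.24510.
⟨x⟩ = 0.24510 and ⟨x²⟩ = 0.12015.
(Δx)² = 0.12015 − (0.24510)² = 0.060073.

0.06007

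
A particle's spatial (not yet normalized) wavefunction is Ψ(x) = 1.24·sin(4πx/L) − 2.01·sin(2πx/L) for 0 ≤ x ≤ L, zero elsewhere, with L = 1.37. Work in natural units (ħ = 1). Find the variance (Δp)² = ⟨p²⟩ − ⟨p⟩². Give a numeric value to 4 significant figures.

Compute ⟨p⟩ and ⟨p²⟩ separately; (Δp)² = ⟨p²⟩ − ⟨p⟩².
d²/dx² sin(jπx/L) = −(jπ/L)²·sin(jπx/L); on 0 ≤ x ≤ L, ∫sin²(jπx/L) dx = L/2 and ∫sin(jπx/L)·sin(lπx/L) dx = 0 for j ≠ l, so only diagonal terms survive in ∫|Ψ|² and ∫Ψ·Ψ″; ∫Ψ·Ψ′ dx = [Ψ²/2] between the walls = 0.
Normalization: ∫|Ψ|² dx = 3.8207.
⟨p⟩ = 0.0000 and ⟨p²⟩ = 38.429.
(Δp)² = 38.429 − (0.0000)² = 38.429.

38.43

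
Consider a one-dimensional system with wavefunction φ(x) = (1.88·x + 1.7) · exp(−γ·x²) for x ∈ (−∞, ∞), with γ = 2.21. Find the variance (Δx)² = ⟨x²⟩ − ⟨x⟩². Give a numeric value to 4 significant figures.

Compute ⟨x⟩ and ⟨x²⟩ separately, then (Δx)² = ⟨x²⟩ − ⟨x⟩².
Expand each integrand as polynomial × e^(−2γx²) and use ∫x^(2j)·e^(−2γx²) dx = (2j−1)!!/(4γ)^j · √(π/(2γ)), odd powers → 0; here √(π/(2γ)) = 0.84307.
Normalization: ∫|φ|² dx = 2.7735.
⟨x⟩ = 0.21979 and ⟨x²⟩ = 0.14062.
(Δx)² = 0.14062 − (0.21979)² = 0.092309.

0.09231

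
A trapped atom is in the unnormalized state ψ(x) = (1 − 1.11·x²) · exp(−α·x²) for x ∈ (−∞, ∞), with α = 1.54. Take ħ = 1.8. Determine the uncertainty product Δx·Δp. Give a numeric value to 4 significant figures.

0.9803

Δx = √(⟨x²⟩−⟨x⟩²), Δp = √(⟨p²⟩−⟨p⟩²).
Expand each integrand as polynomial × e^(−2αx²) and use ∫x^(2j)·e^(−2αx²) dx = (2j−1)!!/(4α)^j · √(π/(2α)), odd powers → 0; here √(π/(2α)) = 1.0099. Differentiate with the product rule, d/dx e^(−αx²) = −2αx·e^(−αx²).
Normalization: ∫|ψ|² dx = 0.74435.
⟨x⟩ = 0.0000, ⟨x²⟩ = 0.089401 ⇒ Δx = 0.29900.
⟨p⟩ = 0.0000, ⟨p²⟩ = 10.749 ⇒ Δp = 3.2785.
Δx·Δp = 0.98027.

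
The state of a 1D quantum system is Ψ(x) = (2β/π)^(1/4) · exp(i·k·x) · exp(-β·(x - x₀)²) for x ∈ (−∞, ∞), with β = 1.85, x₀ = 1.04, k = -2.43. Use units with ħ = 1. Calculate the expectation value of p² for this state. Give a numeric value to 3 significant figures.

7.75

p² Ψ = −ħ² d²Ψ/dx²; ⟨p²⟩ = −ħ² ∫ Ψ*·Ψ'' dx.
Gaussian moments (u = x − x₀): ∫u^(2j)·e^(−2βu²) du = (2j−1)!!/(4β)^j · √(π/(2β)), odd powers integrate to 0; here √(π/(2β)) = 0.92145. Derivatives: Ψ′ = (ik − 2βu)·Ψ, Ψ″ = ((ik − 2βu)² − 2β)·Ψ; the odd-in-u pieces drop out.
⟨p²⟩ = 7.7549.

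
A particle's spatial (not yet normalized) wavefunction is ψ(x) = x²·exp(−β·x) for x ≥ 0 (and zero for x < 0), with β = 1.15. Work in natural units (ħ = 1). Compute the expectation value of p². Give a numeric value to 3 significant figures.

p² ψ = −ħ² d²ψ/dx²; ⟨p²⟩ = −ħ² ∫ ψ*·ψ'' dx / ∫|ψ|² dx.
Differentiate x²·exp(−β·x) with the product rule; every integrand then reduces to terms xʲ·e^(−2βx) on [0, ∞), with ∫₀^∞ xʲ·e^(−2βx) dx = j!/(2β)^(j+1).
State is unnormalized: ∫|ψ|² dx = 0.37288, and ∫ψ*·(−ħ² ψ'') dx = 0.16438, so ⟨p²⟩ = 0.16438 / 0.37288.
⟨p²⟩ = 0.44083.

0.441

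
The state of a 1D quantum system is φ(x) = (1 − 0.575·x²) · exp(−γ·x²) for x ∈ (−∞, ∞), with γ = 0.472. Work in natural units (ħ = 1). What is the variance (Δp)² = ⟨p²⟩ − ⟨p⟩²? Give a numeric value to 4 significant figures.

Compute ⟨p⟩ and ⟨p²⟩ separately; (Δp)² = ⟨p²⟩ − ⟨p⟩².
Expand each integrand as polynomial × e^(−2γx²) and use ∫x^(2j)·e^(−2γx²) dx = (2j−1)!!/(4γ)^j · √(π/(2γ)), odd powers → 0; here √(π/(2γ)) = 1.8243. Differentiate with the product rule, d/dx e^(−γx²) = −2γx·e^(−γx²).
Normalization: ∫|φ|² dx = 1.2207.
⟨p⟩ = 0.0000 and ⟨p²⟩ = 1.5930.
(Δp)² = 1.5930 − (0.0000)² = 1.5930.

1.593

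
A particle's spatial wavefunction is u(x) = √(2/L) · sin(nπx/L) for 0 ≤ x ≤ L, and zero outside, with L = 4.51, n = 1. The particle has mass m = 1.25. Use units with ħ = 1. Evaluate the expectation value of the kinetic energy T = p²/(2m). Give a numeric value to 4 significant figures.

T = −(ħ²/2m) d²/dx², so ⟨T⟩ = −(ħ²/2m) ∫ u*·u'' dx; with m = 1.25.
d/dx sin(nπx/L) = (nπ/L)·cos(nπx/L) and d²/dx² sin(nπx/L) = −(nπ/L)²·sin(nπx/L); on 0 ≤ x ≤ L, ∫sin²(nπx/L) dx = L/2 and ∫sin(nπx/L)·cos(nπx/L) dx = 0.
⟨T⟩ = 0.19409.

0.1941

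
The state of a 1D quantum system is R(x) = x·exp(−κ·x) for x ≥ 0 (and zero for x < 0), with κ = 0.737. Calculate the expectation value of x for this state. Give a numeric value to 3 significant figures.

2.04

⟨x⟩ = ∫ x·|R|² dx / ∫|R|² dx (integrals over the domain).
Every integrand reduces to terms xʲ·e^(−2κx) on [0, ∞); use ∫₀^∞ xʲ·e^(−2κx) dx = j!/(2κ)^(j+1).
State is unnormalized: ∫|R|² dx = 0.62451, and ∫R*·x·R dx = 1.2710, so ⟨x⟩ = 1.2710 / 0.62451.
⟨x⟩ = 2.0353.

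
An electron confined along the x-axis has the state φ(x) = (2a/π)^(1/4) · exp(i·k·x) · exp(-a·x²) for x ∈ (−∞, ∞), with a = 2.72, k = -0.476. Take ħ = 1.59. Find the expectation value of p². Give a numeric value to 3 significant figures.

p² φ = −ħ² d²φ/dx²; ⟨p²⟩ = −ħ² ∫ φ*·φ'' dx.
Gaussian moments: ∫x^(2j)·e^(−2ax²) dx = (2j−1)!!/(4a)^j · √(π/(2a)), odd powers integrate to 0; here √(π/(2a)) = 0.75993. Derivatives: φ′ = (ik − 2ax)·φ, φ″ = ((ik − 2ax)² − 2a)·φ; the odd-in-x pieces drop out.
⟨p²⟩ = 7.4492.

7.45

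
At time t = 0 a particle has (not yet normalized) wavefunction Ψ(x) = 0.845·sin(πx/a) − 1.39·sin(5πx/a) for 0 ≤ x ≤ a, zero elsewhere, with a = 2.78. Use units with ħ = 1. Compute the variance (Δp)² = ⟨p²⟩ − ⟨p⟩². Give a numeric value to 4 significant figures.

23.66

Compute ⟨p⟩ and ⟨p²⟩ separately; (Δp)² = ⟨p²⟩ − ⟨p⟩².
d²/dx² sin(jπx/a) = −(jπ/a)²·sin(jπx/a); on 0 ≤ x ≤ a, ∫sin²(jπx/a) dx = a/2 and ∫sin(jπx/a)·sin(lπx/a) dx = 0 for j ≠ l, so only diagonal terms survive in ∫|Ψ|² and ∫Ψ·Ψ″; ∫Ψ·Ψ′ dx = [Ψ²/2] between the walls = 0.
Normalization: ∫|Ψ|² dx = 3.6781.
⟨p⟩ = 0.0000 and ⟨p²⟩ = 23.656.
(Δp)² = 23.656 − (0.0000)² = 23.656.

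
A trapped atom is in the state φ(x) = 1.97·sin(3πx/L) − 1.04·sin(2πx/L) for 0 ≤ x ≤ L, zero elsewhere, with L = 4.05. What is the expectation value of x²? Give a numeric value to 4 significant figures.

⟨x²⟩ = ∫ x²·|φ|² dx / ∫|φ|² dx (integrals over the domain).
On 0 ≤ x ≤ L (j ≠ l): ∫sin²(jπx/L) dx = L/2, ∫sin(jπx/L)·sin(lπx/L) dx = 0; diagonal moments ∫x·sin²(jπx/L) dx = L²/4, ∫x²·sin²(jπx/L) dx = L³·(1/6 − 1/(4j²π²)); cross terms ∫x·sin(jπx/L)·sin(lπx/L) dx = 0 for j + l even and −4jlL²/(π²(j² − l²)²) for j + l odd, ∫x²·sin(jπx/L)·sin(lπx/L) dx = (−1)^(j+l)·4jlL³/(π²(j² − l²)²); higher powers the same way via product-to-sum and parts.
State is unnormalized: ∫|φ|² dx = 10.049, and ∫φ*·x²·φ dx = 80.239, so ⟨x²⟩ = 80.239 / 10.049.
⟨x²⟩ = 7.9848.

7.985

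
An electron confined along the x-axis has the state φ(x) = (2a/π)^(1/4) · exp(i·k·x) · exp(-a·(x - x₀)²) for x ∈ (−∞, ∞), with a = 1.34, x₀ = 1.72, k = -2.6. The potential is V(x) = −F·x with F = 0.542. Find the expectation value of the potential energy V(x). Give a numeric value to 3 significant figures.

⟨V⟩ = ∫ V(x)·|φ|² dx.
Gaussian moments (u = x − x₀): ∫u^(2j)·e^(−2au²) du = (2j−1)!!/(4a)^j · √(π/(2a)), odd powers integrate to 0; here √(π/(2a)) = 1.0827.
⟨V⟩ = -0.93224.

-0.932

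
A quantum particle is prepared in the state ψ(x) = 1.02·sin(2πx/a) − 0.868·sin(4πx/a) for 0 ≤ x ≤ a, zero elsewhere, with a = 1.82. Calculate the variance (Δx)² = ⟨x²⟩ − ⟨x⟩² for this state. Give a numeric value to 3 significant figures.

0.100

Compute ⟨x⟩ and ⟨x²⟩ separately, then (Δx)² = ⟨x²⟩ − ⟨x⟩².
On 0 ≤ x ≤ a (j ≠ l): ∫sin²(jπx/a) dx = a/2, ∫sin(jπx/a)·sin(lπx/a) dx = 0; diagonal moments ∫x·sin²(jπx/a) dx = a²/4, ∫x²·sin²(jπx/a) dx = a³·(1/6 − 1/(4j²π²)); cross terms ∫x·sin(jπx/a)·sin(lπx/a) dx = 0 for j + l even and −4jla²/(π²(j² − l²)²) for j + l odd, ∫x²·sin(jπx/a)·sin(lπx/a) dx = (−1)^(j+l)·4jla³/(π²(j² − l²)²); higher powers the same way via product-to-sum and parts.
Normalization: ∫|ψ|² dx = 1.6324.
⟨x⟩ = 0.91000 and ⟨x²⟩ = 0.92815.
(Δx)² = 0.92815 − (0.91000)² = 0.10005.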